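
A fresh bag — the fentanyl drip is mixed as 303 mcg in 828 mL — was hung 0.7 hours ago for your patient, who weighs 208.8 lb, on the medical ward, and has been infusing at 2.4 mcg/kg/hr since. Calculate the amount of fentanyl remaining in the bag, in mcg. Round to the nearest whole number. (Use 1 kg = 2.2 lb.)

Weight = 208.8 lb ÷ 2.2 lb/kg = 94.90909 kg
Dose = 2.4 mcg/kg/hr × 94.90909 kg = 227.7818 mcg/hr
Concentration = 303 mcg ÷ 828 mL = 0.365942 mcg/mL
Rate = 227.7818 mcg/hr ÷ 0.365942 mcg/mL = 622.4533 mL/hr
Volume infused = 622.4533 mL/hr × 0.7 hr = 435.7173 mL
Volume remaining = 828 − 435.7173 = 392.2827 mL
Drug remaining = 392.2827 mL × 0.365942 mcg/mL = 143.5527 mcg

144 mcg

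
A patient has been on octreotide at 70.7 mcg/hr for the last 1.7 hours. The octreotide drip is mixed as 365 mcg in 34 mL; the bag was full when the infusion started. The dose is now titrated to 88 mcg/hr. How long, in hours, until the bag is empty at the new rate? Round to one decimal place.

2.8 hours

Initial rate:
Concentration = 365 mcg ÷ 34 mL = 10.73529 mcg/mL
Rate = 70.7 mcg/hr ÷ 10.73529 mcg/mL = 6.585753 mL/hr
Volume infused so far = 6.585753 mL/hr × 1.7 hr = 11.19578 mL
Volume remaining = 34 − 11.19578 = 22.80422 mL
New rate:
Rate = 88 mcg/hr ÷ 10.73529 mcg/mL = 8.19726 mL/hr
Time remaining = 22.80422 mL ÷ 8.19726 mL/hr = 2.781932 hr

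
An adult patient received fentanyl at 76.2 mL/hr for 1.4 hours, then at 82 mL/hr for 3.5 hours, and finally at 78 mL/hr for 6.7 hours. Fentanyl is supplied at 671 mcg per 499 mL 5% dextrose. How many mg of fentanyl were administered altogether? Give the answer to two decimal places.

1.23 mg

Concentration = 671 mcg ÷ 499 mL = 1.344689 mcg/mL
Stage 1: 76.2 mL/hr × 1.4 hr = 106.68 mL → 106.68 mL × 1.344689 mcg/mL = 143.4515 mcg
Stage 2: 82 mL/hr × 3.5 hr = 287 mL → 287 mL × 1.344689 mcg/mL = 385.9259 mcg
Stage 3: 78 mL/hr × 6.7 hr = 522.6 mL → 522.6 mL × 1.344689 mcg/mL = 702.7347 mcg
Total = 143.4515 + 385.9259 + 702.7347 = 1232.112 mcg = 1.232112 mg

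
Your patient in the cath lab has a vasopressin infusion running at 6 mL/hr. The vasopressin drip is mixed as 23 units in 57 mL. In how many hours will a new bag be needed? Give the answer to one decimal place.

9.5 hours

Duration = 57 mL ÷ 6 mL/hr = 9.5 hr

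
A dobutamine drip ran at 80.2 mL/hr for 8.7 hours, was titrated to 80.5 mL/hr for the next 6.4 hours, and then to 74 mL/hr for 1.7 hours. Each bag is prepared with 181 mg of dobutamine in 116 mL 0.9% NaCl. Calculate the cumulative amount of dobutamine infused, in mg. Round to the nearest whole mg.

2089 mg

Concentration = 181 mg ÷ 116 mL = 1.560345 mg/mL
Stage 1: 80.2 mL/hr × 8.7 hr = 697.74 mL → 697.74 mL × 1.560345 mg/mL = 1088.715 mg
Stage 2: 80.5 mL/hr × 6.4 hr = 515.2 mL → 515.2 mL × 1.560345 mg/mL = 803.8897 mg
Stage 3: 74 mL/hr × 1.7 hr = 125.8 mL → 125.8 mL × 1.560345 mg/mL = 196.2914 mg
Total = 1088.715 + 803.8897 + 196.2914 = 2088.896 mg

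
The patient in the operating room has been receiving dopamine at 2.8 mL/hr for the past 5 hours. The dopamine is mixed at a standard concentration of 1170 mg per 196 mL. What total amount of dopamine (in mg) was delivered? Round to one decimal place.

Concentration = 1170 mg ÷ 196 mL = 5.969388 mg/mL = 5969.388 mcg/mL
Drug rate = 2.8 mL/hr × 5969.388 mcg/mL = 16714.29 mcg/hr
Total = 16714.29 mcg/hr × 5 hr = 83571.43 mcg = 83.57143 mg

83.6 mg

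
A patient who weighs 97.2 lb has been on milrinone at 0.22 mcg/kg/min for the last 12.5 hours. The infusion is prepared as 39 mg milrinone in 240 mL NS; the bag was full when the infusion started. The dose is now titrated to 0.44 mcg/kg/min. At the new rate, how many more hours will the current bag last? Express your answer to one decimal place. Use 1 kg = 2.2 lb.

27.2 hours

Initial rate:
Weight = 97.2 lb ÷ 2.2 lb/kg = 44.18182 kg
Dose = 0.22 mcg/kg/min × 44.18182 kg = 9.72 mcg/min
9.72 mcg/min × 60 min/hr = 583.2 mcg/hr
Concentration = 39 mg ÷ 240 mL = 0.1625 mg/mL = 162.5 mcg/mL
Rate = 583.2 mcg/hr ÷ 162.5 mcg/mL = 3.588923 mL/hr
Volume infused so far = 3.588923 mL/hr × 12.5 hr = 44.86154 mL
Volume remaining = 240 − 44.86154 = 195.1385 mL
New rate:
Dose = 0.44 mcg/kg/min × 44.18182 kg = 19.44 mcg/min
19.44 mcg/min × 60 min/hr = 1166.4 mcg/hr
Rate = 1166.4 mcg/hr ÷ 162.5 mcg/mL = 7.177846 mL/hr
Time remaining = 195.1385 mL ÷ 7.177846 mL/hr = 27.18621 hr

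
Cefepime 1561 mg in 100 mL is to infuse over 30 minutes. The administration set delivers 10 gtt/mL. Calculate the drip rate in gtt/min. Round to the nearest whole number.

100 mL ÷ (30 min) = 3.333333 mL/min
3.333333 mL/min × 10 gtt/mL = 33.33333 gtt/min

33 gtt/min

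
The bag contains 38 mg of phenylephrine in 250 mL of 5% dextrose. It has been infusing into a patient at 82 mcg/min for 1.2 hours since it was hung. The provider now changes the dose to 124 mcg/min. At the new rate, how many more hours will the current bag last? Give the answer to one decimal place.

4.3 hours

Initial rate:
82 mcg/min × 60 min/hr = 4920 mcg/hr
Concentration = 38 mg ÷ 250 mL = 0.152 mg/mL = 152 mcg/mL
Rate = 4920 mcg/hr ÷ 152 mcg/mL = 32.36842 mL/hr
Volume infused so far = 32.36842 mL/hr × 1.2 hr = 38.84211 mL
Volume remaining = 250 − 38.84211 = 211.1579 mL
New rate:
124 mcg/min × 60 min/hr = 7440 mcg/hr
Rate = 7440 mcg/hr ÷ 152 mcg/mL = 48.94737 mL/hr
Time remaining = 211.1579 mL ÷ 48.94737 mL/hr = 4.313978 hr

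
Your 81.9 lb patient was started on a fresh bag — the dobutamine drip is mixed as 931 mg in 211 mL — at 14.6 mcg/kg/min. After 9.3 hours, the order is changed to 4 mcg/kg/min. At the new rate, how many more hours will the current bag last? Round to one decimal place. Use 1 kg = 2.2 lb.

Initial rate:
Weight = 81.9 lb ÷ 2.2 lb/kg = 37.22727 kg
Dose = 14.6 mcg/kg/min × 37.22727 kg = 543.5182 mcg/min
543.5182 mcg/min × 60 min/hr = 32611.09 mcg/hr
Concentration = 931 mg ÷ 211 mL = 4.412322 mg/mL = 4412.322 mcg/mL
Rate = 32611.09 mcg/hr ÷ 4412.322 mcg/mL = 7.390913 mL/hr
Volume infused so far = 7.390913 mL/hr × 9.3 hr = 68.73549 mL
Volume remaining = 211 − 68.73549 = 142.2645 mL
New rate:
Dose = 4 mcg/kg/min × 37.22727 kg = 148.9091 mcg/min
148.9091 mcg/min × 60 min/hr = 8934.545 mcg/hr
Rate = 8934.545 mcg/hr ÷ 4412.322 mcg/mL = 2.024908 mL/hr
Time remaining = 142.2645 mL ÷ 2.024908 mL/hr = 70.25728 hr

70.3 hours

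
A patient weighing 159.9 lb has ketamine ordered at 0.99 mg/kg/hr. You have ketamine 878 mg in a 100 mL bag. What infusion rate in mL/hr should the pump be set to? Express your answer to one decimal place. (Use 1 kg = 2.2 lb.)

Weight = 159.9 lb ÷ 2.2 lb/kg = 72.68182 kg
Dose = 0.99 mg/kg/hr × 72.68182 kg = 71.955 mg/hr
Concentration = 878 mg ÷ 100 mL = 8.78 mg/mL
Rate = 71.955 mg/hr ÷ 8.78 mg/mL = 8.19533 mL/hr

8.2 mL/hr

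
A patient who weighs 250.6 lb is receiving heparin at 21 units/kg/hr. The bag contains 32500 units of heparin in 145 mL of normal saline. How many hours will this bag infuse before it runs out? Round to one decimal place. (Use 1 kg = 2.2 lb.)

13.6 hours

Weight = 250.6 lb ÷ 2.2 lb/kg = 113.9091 kg
Dose = 21 units/kg/hr × 113.9091 kg = 2392.091 units/hr
Concentration = 32500 units ÷ 145 mL = 224.1379 units/mL
Rate = 2392.091 units/hr ÷ 224.1379 units/mL = 10.67241 mL/hr
Duration = 145 mL ÷ 10.67241 mL/hr = 13.58644 hr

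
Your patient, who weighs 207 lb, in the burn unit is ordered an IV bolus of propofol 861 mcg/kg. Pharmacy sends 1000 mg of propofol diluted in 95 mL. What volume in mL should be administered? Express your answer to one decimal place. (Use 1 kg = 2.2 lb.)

Weight = 207 lb ÷ 2.2 lb/kg = 94.09091 kg
Dose = 861 mcg/kg × 94.09091 kg = 81012.27 mcg
Concentration = 1000 mg ÷ 95 mL = 10.52632 mg/mL = 10526.32 mcg/mL
Volume = 81012.27 mcg ÷ 10526.32 mcg/mL = 7.696166 mL

7.7 mL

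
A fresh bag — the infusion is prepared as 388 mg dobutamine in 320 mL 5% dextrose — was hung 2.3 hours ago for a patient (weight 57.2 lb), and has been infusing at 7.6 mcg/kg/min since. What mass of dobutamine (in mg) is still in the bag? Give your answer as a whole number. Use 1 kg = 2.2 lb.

361 mg

Weight = 57.2 lb ÷ 2.2 lb/kg = 26 kg
Dose = 7.6 mcg/kg/min × 26 kg = 197.6 mcg/min
197.6 mcg/min × 60 min/hr = 11856 mcg/hr
Concentration = 388 mg ÷ 320 mL = 1.2125 mg/mL = 1212.5 mcg/mL
Rate = 11856 mcg/hr ÷ 1212.5 mcg/mL = 9.778144 mL/hr
Volume infused = 9.778144 mL/hr × 2.3 hr = 22.48973 mL
Volume remaining = 320 − 22.48973 = 297.5103 mL
Drug remaining = 297.5103 mL × 1212.5 mcg/mL = 360731.2 mcg = 360.7312 mg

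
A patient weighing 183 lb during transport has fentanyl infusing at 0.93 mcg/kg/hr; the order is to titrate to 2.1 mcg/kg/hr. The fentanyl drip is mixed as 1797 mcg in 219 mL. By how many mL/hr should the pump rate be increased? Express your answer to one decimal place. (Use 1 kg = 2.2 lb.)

11.9 mL/hr

At the current dose:
Weight = 183 lb ÷ 2.2 lb/kg = 83.18182 kg
Dose = 0.93 mcg/kg/hr × 83.18182 kg = 77.35909 mcg/hr
Concentration = 1797 mcg ÷ 219 mL = 8.205479 mcg/mL
Rate = 77.35909 mcg/hr ÷ 8.205479 mcg/mL = 9.427736 mL/hr
At the new dose:
Dose = 2.1 mcg/kg/hr × 83.18182 kg = 174.6818 mcg/hr
Rate = 174.6818 mcg/hr ÷ 8.205479 mcg/mL = 21.28844 mL/hr
Change = 21.28844 − 9.427736 = 11.8607 mL/hr → 11.8607 mL/hr increase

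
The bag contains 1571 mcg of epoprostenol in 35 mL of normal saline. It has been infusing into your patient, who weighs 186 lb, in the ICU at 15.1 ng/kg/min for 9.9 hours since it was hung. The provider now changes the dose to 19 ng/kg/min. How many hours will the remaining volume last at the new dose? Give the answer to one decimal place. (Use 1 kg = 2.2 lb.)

8.4 hours

Initial rate:
Weight = 186 lb ÷ 2.2 lb/kg = 84.54545 kg
Dose = 15.1 ng/kg/min × 84.54545 kg = 1276.636 ng/min
1276.636 ng/min × 60 min/hr = 76598.18 ng/hr
Concentration = 1571 mcg ÷ 35 mL = 44.88571 mcg/mL = 44885.71 ng/mL
Rate = 76598.18 ng/hr ÷ 44885.71 ng/mL = 1.706516 mL/hr
Volume infused so far = 1.706516 mL/hr × 9.9 hr = 16.89451 mL
Volume remaining = 35 − 16.89451 = 18.10549 mL
New rate:
Dose = 19 ng/kg/min × 84.54545 kg = 1606.364 ng/min
1606.364 ng/min × 60 min/hr = 96381.82 ng/hr
Rate = 96381.82 ng/hr ÷ 44885.71 ng/mL = 2.147272 mL/hr
Time remaining = 18.10549 mL ÷ 2.147272 mL/hr = 8.43186 hr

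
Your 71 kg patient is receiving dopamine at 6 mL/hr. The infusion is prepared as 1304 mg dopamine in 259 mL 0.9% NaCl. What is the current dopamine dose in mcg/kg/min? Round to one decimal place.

7.1 mcg/kg/min

Concentration = 1304 mg ÷ 259 mL = 5.034749 mg/mL = 5034.749 mcg/mL
Drug rate = 6 mL/hr × 5034.749 mcg/mL = 30208.49 mcg/hr
30208.49 mcg/hr ÷ 60 min/hr = 503.4749 mcg/min
503.4749 mcg/min ÷ 71 kg = 7.091196 mcg/kg/min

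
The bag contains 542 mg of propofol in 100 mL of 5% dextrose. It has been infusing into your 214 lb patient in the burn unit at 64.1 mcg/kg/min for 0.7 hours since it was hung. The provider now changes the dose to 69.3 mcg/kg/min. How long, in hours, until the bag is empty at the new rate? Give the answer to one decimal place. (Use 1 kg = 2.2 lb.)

0.7 hours

Initial rate:
Weight = 214 lb ÷ 2.2 lb/kg = 97.27273 kg
Dose = 64.1 mcg/kg/min × 97.27273 kg = 6235.182 mcg/min
6235.182 mcg/min × 60 min/hr = 374110.9 mcg/hr
Concentration = 542 mg ÷ 100 mL = 5.42 mg/mL = 5420 mcg/mL
Rate = 374110.9 mcg/hr ÷ 5420 mcg/mL = 69.02415 mL/hr
Volume infused so far = 69.02415 mL/hr × 0.7 hr = 48.31691 mL
Volume remaining = 100 − 48.31691 = 51.68309 mL
New rate:
Dose = 69.3 mcg/kg/min × 97.27273 kg = 6741 mcg/min
6741 mcg/min × 60 min/hr = 404460 mcg/hr
Rate = 404460 mcg/hr ÷ 5420 mcg/mL = 74.62362 mL/hr
Time remaining = 51.68309 mL ÷ 74.62362 mL/hr = 0.6925836 hr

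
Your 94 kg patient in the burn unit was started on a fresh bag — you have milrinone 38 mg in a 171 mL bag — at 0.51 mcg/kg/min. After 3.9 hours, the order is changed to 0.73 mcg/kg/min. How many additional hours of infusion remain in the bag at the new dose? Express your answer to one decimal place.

6.5 hours

Initial rate:
Dose = 0.51 mcg/kg/min × 94 kg = 47.94 mcg/min
47.94 mcg/min × 60 min/hr = 2876.4 mcg/hr
Concentration = 38 mg ÷ 171 mL = 0.2222222 mg/mL = 222.2222 mcg/mL
Rate = 2876.4 mcg/hr ÷ 222.2222 mcg/mL = 12.9438 mL/hr
Volume infused so far = 12.9438 mL/hr × 3.9 hr = 50.48082 mL
Volume remaining = 171 − 50.48082 = 120.5192 mL
New rate:
Dose = 0.73 mcg/kg/min × 94 kg = 68.62 mcg/min
68.62 mcg/min × 60 min/hr = 4117.2 mcg/hr
Rate = 4117.2 mcg/hr ÷ 222.2222 mcg/mL = 18.5274 mL/hr
Time remaining = 120.5192 mL ÷ 18.5274 mL/hr = 6.504916 hr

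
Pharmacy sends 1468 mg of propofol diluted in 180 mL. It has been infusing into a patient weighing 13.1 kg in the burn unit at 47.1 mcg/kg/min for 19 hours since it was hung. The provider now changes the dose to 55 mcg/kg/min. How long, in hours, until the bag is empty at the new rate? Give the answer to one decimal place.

Initial rate:
Dose = 47.1 mcg/kg/min × 13.1 kg = 617.01 mcg/min
617.01 mcg/min × 60 min/hr = 37020.6 mcg/hr
Concentration = 1468 mg ÷ 180 mL = 8.155556 mg/mL = 8155.556 mcg/mL
Rate = 37020.6 mcg/hr ÷ 8155.556 mcg/mL = 4.539311 mL/hr
Volume infused so far = 4.539311 mL/hr × 19 hr = 86.2469 mL
Volume remaining = 180 − 86.2469 = 93.7531 mL
New rate:
Dose = 55 mcg/kg/min × 13.1 kg = 720.5 mcg/min
720.5 mcg/min × 60 min/hr = 43230 mcg/hr
Rate = 43230 mcg/hr ÷ 8155.556 mcg/mL = 5.300681 mL/hr
Time remaining = 93.7531 mL ÷ 5.300681 mL/hr = 17.68699 hr

17.7 hours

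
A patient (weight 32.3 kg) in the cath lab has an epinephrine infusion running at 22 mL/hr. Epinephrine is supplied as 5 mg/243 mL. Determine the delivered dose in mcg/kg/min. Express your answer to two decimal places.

Concentration = 5 mg ÷ 243 mL = 0.02057613 mg/mL = 20.57613 mcg/mL
Drug rate = 22 mL/hr × 20.57613 mcg/mL = 452.6749 mcg/hr
452.6749 mcg/hr ÷ 60 min/hr = 7.544582 mcg/min
7.544582 mcg/min ÷ 32.3 kg = 0.2335784 mcg/kg/min

0.23 mcg/kg/min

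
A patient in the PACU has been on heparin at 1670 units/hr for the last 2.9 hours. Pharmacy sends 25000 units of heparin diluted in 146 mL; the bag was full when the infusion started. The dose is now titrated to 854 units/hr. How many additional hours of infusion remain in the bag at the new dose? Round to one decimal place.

23.6 hours

Initial rate:
Concentration = 25000 units ÷ 146 mL = 171.2329 units/mL
Rate = 1670 units/hr ÷ 171.2329 units/mL = 9.7528 mL/hr
Volume infused so far = 9.7528 mL/hr × 2.9 hr = 28.28312 mL
Volume remaining = 146 − 28.28312 = 117.7169 mL
New rate:
Rate = 854 units/hr ÷ 171.2329 units/mL = 4.98736 mL/hr
Time remaining = 117.7169 mL ÷ 4.98736 mL/hr = 23.60304 hr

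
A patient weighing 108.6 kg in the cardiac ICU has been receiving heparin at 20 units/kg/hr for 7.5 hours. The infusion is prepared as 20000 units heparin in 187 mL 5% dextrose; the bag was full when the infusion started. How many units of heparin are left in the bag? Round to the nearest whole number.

3710 units

Dose = 20 units/kg/hr × 108.6 kg = 2172 units/hr
Concentration = 20000 units ÷ 187 mL = 106.9519 units/mL
Rate = 2172 units/hr ÷ 106.9519 units/mL = 20.3082 mL/hr
Volume infused = 20.3082 mL/hr × 7.5 hr = 152.3115 mL
Volume remaining = 187 − 152.3115 = 34.6885 mL
Drug remaining = 34.6885 mL × 106.9519 units/mL = 3710 units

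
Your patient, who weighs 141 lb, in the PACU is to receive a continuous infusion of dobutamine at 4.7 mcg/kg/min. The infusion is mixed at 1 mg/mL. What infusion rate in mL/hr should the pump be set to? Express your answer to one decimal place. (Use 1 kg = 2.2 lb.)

18.1 mL/hr

Weight = 141 lb ÷ 2.2 lb/kg = 64.09091 kg
Dose = 4.7 mcg/kg/min × 64.09091 kg = 301.2273 mcg/min
301.2273 mcg/min × 60 min/hr = 18073.64 mcg/hr
Concentration = 1 mg/mL = 1000 mcg/mL
Rate = 18073.64 mcg/hr ÷ 1000 mcg/mL = 18.07364 mL/hr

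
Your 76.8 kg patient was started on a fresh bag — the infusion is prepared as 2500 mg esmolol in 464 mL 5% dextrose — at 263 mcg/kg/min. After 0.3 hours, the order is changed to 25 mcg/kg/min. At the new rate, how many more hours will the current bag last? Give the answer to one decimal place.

18.5 hours

Initial rate:
Dose = 263 mcg/kg/min × 76.8 kg = 20198.4 mcg/min
20198.4 mcg/min × 60 min/hr = 1211904 mcg/hr
Concentration = 2500 mg ÷ 464 mL = 5.387931 mg/mL = 5387.931 mcg/mL
Rate = 1211904 mcg/hr ÷ 5387.931 mcg/mL = 224.9294 mL/hr
Volume infused so far = 224.9294 mL/hr × 0.3 hr = 67.47881 mL
Volume remaining = 464 − 67.47881 = 396.5212 mL
New rate:
Dose = 25 mcg/kg/min × 76.8 kg = 1920 mcg/min
1920 mcg/min × 60 min/hr = 115200 mcg/hr
Rate = 115200 mcg/hr ÷ 5387.931 mcg/mL = 21.38112 mL/hr
Time remaining = 396.5212 mL ÷ 21.38112 mL/hr = 18.54539 hr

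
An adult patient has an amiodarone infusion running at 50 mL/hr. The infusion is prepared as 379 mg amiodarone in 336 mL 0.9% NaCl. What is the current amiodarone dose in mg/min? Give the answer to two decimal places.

Concentration = 379 mg ÷ 336 mL = 1.127976 mg/mL
Drug rate = 50 mL/hr × 1.127976 mg/mL = 56.39881 mg/hr
56.39881 mg/hr ÷ 60 min/hr = 0.9399802 mg/min

0.94 mg/min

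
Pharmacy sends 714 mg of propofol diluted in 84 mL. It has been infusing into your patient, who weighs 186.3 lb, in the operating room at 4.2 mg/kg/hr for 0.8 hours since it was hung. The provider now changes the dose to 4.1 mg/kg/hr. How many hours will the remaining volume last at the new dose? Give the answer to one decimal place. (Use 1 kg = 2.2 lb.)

1.2 hours

Initial rate:
Weight = 186.3 lb ÷ 2.2 lb/kg = 84.68182 kg
Dose = 4.2 mg/kg/hr × 84.68182 kg = 355.6636 mg/hr
Concentration = 714 mg ÷ 84 mL = 8.5 mg/mL
Rate = 355.6636 mg/hr ÷ 8.5 mg/mL = 41.84278 mL/hr
Volume infused so far = 41.84278 mL/hr × 0.8 hr = 33.47422 mL
Volume remaining = 84 − 33.47422 = 50.52578 mL
New rate:
Dose = 4.1 mg/kg/hr × 84.68182 kg = 347.1955 mg/hr
Rate = 347.1955 mg/hr ÷ 8.5 mg/mL = 40.84652 mL/hr
Time remaining = 50.52578 mL ÷ 40.84652 mL/hr = 1.236966 hr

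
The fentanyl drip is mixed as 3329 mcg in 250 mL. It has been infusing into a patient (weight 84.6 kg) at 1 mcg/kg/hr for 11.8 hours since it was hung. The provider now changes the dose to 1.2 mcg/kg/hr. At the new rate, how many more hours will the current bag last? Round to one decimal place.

23.0 hours

Initial rate:
Dose = 1 mcg/kg/hr × 84.6 kg = 84.6 mcg/hr
Concentration = 3329 mcg ÷ 250 mL = 13.316 mcg/mL
Rate = 84.6 mcg/hr ÷ 13.316 mcg/mL = 6.353259 mL/hr
Volume infused so far = 6.353259 mL/hr × 11.8 hr = 74.96846 mL
Volume remaining = 250 − 74.96846 = 175.0315 mL
New rate:
Dose = 1.2 mcg/kg/hr × 84.6 kg = 101.52 mcg/hr
Rate = 101.52 mcg/hr ÷ 13.316 mcg/mL = 7.623911 mL/hr
Time remaining = 175.0315 mL ÷ 7.623911 mL/hr = 22.95823 hr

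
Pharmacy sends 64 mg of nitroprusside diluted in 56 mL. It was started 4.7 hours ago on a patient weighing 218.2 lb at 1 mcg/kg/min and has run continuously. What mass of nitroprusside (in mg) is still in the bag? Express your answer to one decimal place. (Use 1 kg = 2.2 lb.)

36.0 mg

Weight = 218.2 lb ÷ 2.2 lb/kg = 99.18182 kg
Dose = 1 mcg/kg/min × 99.18182 kg = 99.18182 mcg/min
99.18182 mcg/min × 60 min/hr = 5950.909 mcg/hr
Concentration = 64 mg ÷ 56 mL = 1.142857 mg/mL = 1142.857 mcg/mL
Rate = 5950.909 mcg/hr ÷ 1142.857 mcg/mL = 5.207045 mL/hr
Volume infused = 5.207045 mL/hr × 4.7 hr = 24.47311 mL
Volume remaining = 56 − 24.47311 = 31.52689 mL
Drug remaining = 31.52689 mL × 1142.857 mcg/mL = 36030.73 mcg = 36.03073 mg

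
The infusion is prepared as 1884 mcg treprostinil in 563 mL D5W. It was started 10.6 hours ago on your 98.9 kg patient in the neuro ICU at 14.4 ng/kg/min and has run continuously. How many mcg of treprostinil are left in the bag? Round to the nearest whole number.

978 mcg

Dose = 14.4 ng/kg/min × 98.9 kg = 1424.16 ng/min
1424.16 ng/min × 60 min/hr = 85449.6 ng/hr
Concentration = 1884 mcg ÷ 563 mL = 3.346359 mcg/mL = 3346.359 ng/mL
Rate = 85449.6 ng/hr ÷ 3346.359 ng/mL = 25.5351 mL/hr
Volume infused = 25.5351 mL/hr × 10.6 hr = 270.672 mL
Volume remaining = 563 − 270.672 = 292.328 mL
Drug remaining = 292.328 mL × 3346.359 ng/mL = 978234.2 ng = 978.2342 mcg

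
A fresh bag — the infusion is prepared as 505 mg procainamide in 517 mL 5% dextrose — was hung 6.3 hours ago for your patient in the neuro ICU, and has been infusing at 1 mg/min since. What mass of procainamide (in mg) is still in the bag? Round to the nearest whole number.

127 mg

1 mg/min × 60 min/hr = 60 mg/hr
Concentration = 505 mg ÷ 517 mL = 0.9767892 mg/mL
Rate = 60 mg/hr ÷ 0.9767892 mg/mL = 61.42574 mL/hr
Volume infused = 61.42574 mL/hr × 6.3 hr = 386.9822 mL
Volume remaining = 517 − 386.9822 = 130.0178 mL
Drug remaining = 130.0178 mL × 0.9767892 mg/mL = 127 mg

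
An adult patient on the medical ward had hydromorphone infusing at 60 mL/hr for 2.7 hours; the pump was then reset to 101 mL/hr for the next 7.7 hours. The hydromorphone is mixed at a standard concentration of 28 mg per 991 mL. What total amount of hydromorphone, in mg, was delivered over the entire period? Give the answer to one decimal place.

26.6 mg

Concentration = 28 mg ÷ 991 mL = 0.02825429 mg/mL
Stage 1: 60 mL/hr × 2.7 hr = 162 mL → 162 mL × 0.02825429 mg/mL = 4.577195 mg
Stage 2: 101 mL/hr × 7.7 hr = 777.7 mL → 777.7 mL × 0.02825429 mg/mL = 21.97336 mg
Total = 4.577195 + 21.97336 = 26.55055 mg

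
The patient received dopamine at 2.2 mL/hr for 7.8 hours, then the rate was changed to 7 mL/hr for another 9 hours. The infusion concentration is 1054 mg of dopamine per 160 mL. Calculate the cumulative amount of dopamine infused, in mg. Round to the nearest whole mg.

528 mg

Concentration = 1054 mg ÷ 160 mL = 6.5875 mg/mL
Stage 1: 2.2 mL/hr × 7.8 hr = 17.16 mL → 17.16 mL × 6.5875 mg/mL = 113.0415 mg
Stage 2: 7 mL/hr × 9 hr = 63 mL → 63 mL × 6.5875 mg/mL = 415.0125 mg
Total = 113.0415 + 415.0125 = 528.054 mg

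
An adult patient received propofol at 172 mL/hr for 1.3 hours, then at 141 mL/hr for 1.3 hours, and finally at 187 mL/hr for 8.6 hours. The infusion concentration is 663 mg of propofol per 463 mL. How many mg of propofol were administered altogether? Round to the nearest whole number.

Concentration = 663 mg ÷ 463 mL = 1.431965 mg/mL
Stage 1: 172 mL/hr × 1.3 hr = 223.6 mL → 223.6 mL × 1.431965 mg/mL = 320.1875 mg
Stage 2: 141 mL/hr × 1.3 hr = 183.3 mL → 183.3 mL × 1.431965 mg/mL = 262.4793 mg
Stage 3: 187 mL/hr × 8.6 hr = 1608.2 mL → 1608.2 mL × 1.431965 mg/mL = 2302.887 mg
Total = 320.1875 + 262.4793 + 2302.887 = 2885.554 mg

2886 mg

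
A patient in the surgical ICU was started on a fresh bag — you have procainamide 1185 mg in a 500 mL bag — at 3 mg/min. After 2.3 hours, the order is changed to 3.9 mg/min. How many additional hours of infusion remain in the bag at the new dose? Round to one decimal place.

3.3 hours

Initial rate:
3 mg/min × 60 min/hr = 180 mg/hr
Concentration = 1185 mg ÷ 500 mL = 2.37 mg/mL
Rate = 180 mg/hr ÷ 2.37 mg/mL = 75.94937 mL/hr
Volume infused so far = 75.94937 mL/hr × 2.3 hr = 174.6835 mL
Volume remaining = 500 − 174.6835 = 325.3165 mL
New rate:
3.9 mg/min × 60 min/hr = 234 mg/hr
Rate = 234 mg/hr ÷ 2.37 mg/mL = 98.73418 mL/hr
Time remaining = 325.3165 mL ÷ 98.73418 mL/hr = 3.294872 hr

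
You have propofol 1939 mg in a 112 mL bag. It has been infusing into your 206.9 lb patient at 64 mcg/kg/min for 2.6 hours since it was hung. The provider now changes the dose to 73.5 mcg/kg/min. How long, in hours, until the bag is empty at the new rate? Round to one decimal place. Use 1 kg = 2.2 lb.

2.4 hours

Initial rate:
Weight = 206.9 lb ÷ 2.2 lb/kg = 94.04545 kg
Dose = 64 mcg/kg/min × 94.04545 kg = 6018.909 mcg/min
6018.909 mcg/min × 60 min/hr = 361134.5 mcg/hr
Concentration = 1939 mg ÷ 112 mL = 17.3125 mg/mL = 17312.5 mcg/mL
Rate = 361134.5 mcg/hr ÷ 17312.5 mcg/mL = 20.85976 mL/hr
Volume infused so far = 20.85976 mL/hr × 2.6 hr = 54.23537 mL
Volume remaining = 112 − 54.23537 = 57.76463 mL
New rate:
Dose = 73.5 mcg/kg/min × 94.04545 kg = 6912.341 mcg/min
6912.341 mcg/min × 60 min/hr = 414740.5 mcg/hr
Rate = 414740.5 mcg/hr ÷ 17312.5 mcg/mL = 23.95613 mL/hr
Time remaining = 57.76463 mL ÷ 23.95613 mL/hr = 2.411268 hr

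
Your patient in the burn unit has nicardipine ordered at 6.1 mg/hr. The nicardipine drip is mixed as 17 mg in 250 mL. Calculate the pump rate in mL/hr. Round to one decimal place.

Concentration = 17 mg ÷ 250 mL = 0.068 mg/mL
Rate = 6.1 mg/hr ÷ 0.068 mg/mL = 89.70588 mL/hr

89.7 mL/hr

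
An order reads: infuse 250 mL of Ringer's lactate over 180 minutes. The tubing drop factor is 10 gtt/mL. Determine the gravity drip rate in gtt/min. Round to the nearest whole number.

250 mL ÷ (180 min) = 1.388889 mL/min
1.388889 mL/min × 10 gtt/mL = 13.88889 gtt/min

14 gtt/min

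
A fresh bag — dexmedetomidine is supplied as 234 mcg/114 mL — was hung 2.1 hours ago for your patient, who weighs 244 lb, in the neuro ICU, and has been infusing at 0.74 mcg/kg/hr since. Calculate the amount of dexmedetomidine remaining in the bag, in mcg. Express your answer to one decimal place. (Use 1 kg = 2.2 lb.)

61.6 mcg

Weight = 244 lb ÷ 2.2 lb/kg = 110.9091 kg
Dose = 0.74 mcg/kg/hr × 110.9091 kg = 82.07273 mcg/hr
Concentration = 234 mcg ÷ 114 mL = 2.052632 mcg/mL
Rate = 82.07273 mcg/hr ÷ 2.052632 mcg/mL = 39.98415 mL/hr
Volume infused = 39.98415 mL/hr × 2.1 hr = 83.96671 mL
Volume remaining = 114 − 83.96671 = 30.03329 mL
Drug remaining = 30.03329 mL × 2.052632 mcg/mL = 61.64727 mcg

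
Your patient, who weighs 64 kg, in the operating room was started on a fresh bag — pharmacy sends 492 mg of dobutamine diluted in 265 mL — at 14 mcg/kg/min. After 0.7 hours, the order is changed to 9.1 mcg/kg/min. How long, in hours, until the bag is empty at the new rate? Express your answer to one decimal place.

13.0 hours

Initial rate:
Dose = 14 mcg/kg/min × 64 kg = 896 mcg/min
896 mcg/min × 60 min/hr = 53760 mcg/hr
Concentration = 492 mg ÷ 265 mL = 1.856604 mg/mL = 1856.604 mcg/mL
Rate = 53760 mcg/hr ÷ 1856.604 mcg/mL = 28.9561 mL/hr
Volume infused so far = 28.9561 mL/hr × 0.7 hr = 20.26927 mL
Volume remaining = 265 − 20.26927 = 244.7307 mL
New rate:
Dose = 9.1 mcg/kg/min × 64 kg = 582.4 mcg/min
582.4 mcg/min × 60 min/hr = 34944 mcg/hr
Rate = 34944 mcg/hr ÷ 1856.604 mcg/mL = 18.82146 mL/hr
Time remaining = 244.7307 mL ÷ 18.82146 mL/hr = 13.00275 hr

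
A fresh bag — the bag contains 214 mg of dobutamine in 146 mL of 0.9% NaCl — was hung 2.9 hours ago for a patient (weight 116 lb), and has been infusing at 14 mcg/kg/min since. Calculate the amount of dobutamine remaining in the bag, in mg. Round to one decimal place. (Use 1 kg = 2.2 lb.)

Weight = 116 lb ÷ 2.2 lb/kg = 52.72727 kg
Dose = 14 mcg/kg/min × 52.72727 kg = 738.1818 mcg/min
738.1818 mcg/min × 60 min/hr = 44290.91 mcg/hr
Concentration = 214 mg ÷ 146 mL = 1.465753 mg/mL = 1465.753 mcg/mL
Rate = 44290.91 mcg/hr ÷ 1465.753 mcg/mL = 30.21716 mL/hr
Volume infused = 30.21716 mL/hr × 2.9 hr = 87.62977 mL
Volume remaining = 146 − 87.62977 = 58.37023 mL
Drug remaining = 58.37023 mL × 1465.753 mcg/mL = 85556.36 mcg = 85.55636 mg

85.6 mg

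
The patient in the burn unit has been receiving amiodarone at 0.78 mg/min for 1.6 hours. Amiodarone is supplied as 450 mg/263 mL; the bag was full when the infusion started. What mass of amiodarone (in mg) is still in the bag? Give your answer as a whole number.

375 mg

0.78 mg/min × 60 min/hr = 46.8 mg/hr
Concentration = 450 mg ÷ 263 mL = 1.711027 mg/mL
Rate = 46.8 mg/hr ÷ 1.711027 mg/mL = 27.352 mL/hr
Volume infused = 27.352 mL/hr × 1.6 hr = 43.7632 mL
Volume remaining = 263 − 43.7632 = 219.2368 mL
Drug remaining = 219.2368 mL × 1.711027 mg/mL = 375.12 mg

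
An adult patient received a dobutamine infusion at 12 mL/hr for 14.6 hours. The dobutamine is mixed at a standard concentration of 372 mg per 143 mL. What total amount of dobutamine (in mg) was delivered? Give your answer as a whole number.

456 mg

Concentration = 372 mg ÷ 143 mL = 2.601399 mg/mL = 2601.399 mcg/mL
Drug rate = 12 mL/hr × 2601.399 mcg/mL = 31216.78 mcg/hr
Total = 31216.78 mcg/hr × 14.6 hr = 455765 mcg = 455.765 mg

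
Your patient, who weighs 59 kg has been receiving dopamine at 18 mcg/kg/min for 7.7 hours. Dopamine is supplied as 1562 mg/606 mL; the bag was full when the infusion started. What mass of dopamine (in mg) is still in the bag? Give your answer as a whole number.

1071 mg

Dose = 18 mcg/kg/min × 59 kg = 1062 mcg/min
1062 mcg/min × 60 min/hr = 63720 mcg/hr
Concentration = 1562 mg ÷ 606 mL = 2.577558 mg/mL = 2577.558 mcg/mL
Rate = 63720 mcg/hr ÷ 2577.558 mcg/mL = 24.72108 mL/hr
Volume infused = 24.72108 mL/hr × 7.7 hr = 190.3523 mL
Volume remaining = 606 − 190.3523 = 415.6477 mL
Drug remaining = 415.6477 mL × 2577.558 mcg/mL = 1071356 mcg = 1071.356 mg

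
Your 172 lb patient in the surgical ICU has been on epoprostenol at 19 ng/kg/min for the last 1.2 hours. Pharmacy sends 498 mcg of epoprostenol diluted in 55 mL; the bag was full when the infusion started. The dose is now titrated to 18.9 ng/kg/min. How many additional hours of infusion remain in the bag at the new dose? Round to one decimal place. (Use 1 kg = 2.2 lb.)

4.4 hours

Initial rate:
Weight = 172 lb ÷ 2.2 lb/kg = 78.18182 kg
Dose = 19 ng/kg/min × 78.18182 kg = 1485.455 ng/min
1485.455 ng/min × 60 min/hr = 89127.27 ng/hr
Concentration = 498 mcg ÷ 55 mL = 9.054545 mcg/mL = 9054.545 ng/mL
Rate = 89127.27 ng/hr ÷ 9054.545 ng/mL = 9.843373 mL/hr
Volume infused so far = 9.843373 mL/hr × 1.2 hr = 11.81205 mL
Volume remaining = 55 − 11.81205 = 43.18795 mL
New rate:
Dose = 18.9 ng/kg/min × 78.18182 kg = 1477.636 ng/min
1477.636 ng/min × 60 min/hr = 88658.18 ng/hr
Rate = 88658.18 ng/hr ÷ 9054.545 ng/mL = 9.791566 mL/hr
Time remaining = 43.18795 mL ÷ 9.791566 mL/hr = 4.41073 hr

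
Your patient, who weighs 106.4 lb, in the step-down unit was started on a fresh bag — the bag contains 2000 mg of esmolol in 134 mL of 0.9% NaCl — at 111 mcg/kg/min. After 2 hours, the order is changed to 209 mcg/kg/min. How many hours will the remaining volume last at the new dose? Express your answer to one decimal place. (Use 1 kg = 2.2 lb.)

2.2 hours

Initial rate:
Weight = 106.4 lb ÷ 2.2 lb/kg = 48.36364 kg
Dose = 111 mcg/kg/min × 48.36364 kg = 5368.364 mcg/min
5368.364 mcg/min × 60 min/hr = 322101.8 mcg/hr
Concentration = 2000 mg ÷ 134 mL = 14.92537 mg/mL = 14925.37 mcg/mL
Rate = 322101.8 mcg/hr ÷ 14925.37 mcg/mL = 21.58082 mL/hr
Volume infused so far = 21.58082 mL/hr × 2 hr = 43.16164 mL
Volume remaining = 134 − 43.16164 = 90.83836 mL
New rate:
Dose = 209 mcg/kg/min × 48.36364 kg = 10108 mcg/min
10108 mcg/min × 60 min/hr = 606480 mcg/hr
Rate = 606480 mcg/hr ÷ 14925.37 mcg/mL = 40.63416 mL/hr
Time remaining = 90.83836 mL ÷ 40.63416 mL/hr = 2.235517 hr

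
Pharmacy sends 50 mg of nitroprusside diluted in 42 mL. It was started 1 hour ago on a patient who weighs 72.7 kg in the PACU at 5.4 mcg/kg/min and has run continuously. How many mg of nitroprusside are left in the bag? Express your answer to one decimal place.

Dose = 5.4 mcg/kg/min × 72.7 kg = 392.58 mcg/min
392.58 mcg/min × 60 min/hr = 23554.8 mcg/hr
Concentration = 50 mg ÷ 42 mL = 1.190476 mg/mL = 1190.476 mcg/mL
Rate = 23554.8 mcg/hr ÷ 1190.476 mcg/mL = 19.78603 mL/hr
Volume infused = 19.78603 mL/hr × 1 hr = 19.78603 mL
Volume remaining = 42 − 19.78603 = 22.21397 mL
Drug remaining = 22.21397 mL × 1190.476 mcg/mL = 26445.2 mcg = 26.4452 mg

26.4 mg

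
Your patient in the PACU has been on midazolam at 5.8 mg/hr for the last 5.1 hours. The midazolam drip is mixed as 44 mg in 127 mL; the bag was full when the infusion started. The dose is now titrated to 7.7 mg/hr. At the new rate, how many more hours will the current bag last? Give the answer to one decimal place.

Initial rate:
Concentration = 44 mg ÷ 127 mL = 0.3464567 mg/mL
Rate = 5.8 mg/hr ÷ 0.3464567 mg/mL = 16.74091 mL/hr
Volume infused so far = 16.74091 mL/hr × 5.1 hr = 85.37864 mL
Volume remaining = 127 − 85.37864 = 41.62136 mL
New rate:
Rate = 7.7 mg/hr ÷ 0.3464567 mg/mL = 22.225 mL/hr
Time remaining = 41.62136 mL ÷ 22.225 mL/hr = 1.872727 hr

1.9 hours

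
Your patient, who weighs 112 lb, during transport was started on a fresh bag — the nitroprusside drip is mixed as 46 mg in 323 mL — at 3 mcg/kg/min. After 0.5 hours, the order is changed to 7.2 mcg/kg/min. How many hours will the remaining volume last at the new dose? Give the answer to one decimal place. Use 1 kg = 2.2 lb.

1.9 hours

Initial rate:
Weight = 112 lb ÷ 2.2 lb/kg = 50.90909 kg
Dose = 3 mcg/kg/min × 50.90909 kg = 152.7273 mcg/min
152.7273 mcg/min × 60 min/hr = 9163.636 mcg/hr
Concentration = 46 mg ÷ 323 mL = 0.1424149 mg/mL = 142.4149 mcg/mL
Rate = 9163.636 mcg/hr ÷ 142.4149 mcg/mL = 64.34466 mL/hr
Volume infused so far = 64.34466 mL/hr × 0.5 hr = 32.17233 mL
Volume remaining = 323 − 32.17233 = 290.8277 mL
New rate:
Dose = 7.2 mcg/kg/min × 50.90909 kg = 366.5455 mcg/min
366.5455 mcg/min × 60 min/hr = 21992.73 mcg/hr
Rate = 21992.73 mcg/hr ÷ 142.4149 mcg/mL = 154.4272 mL/hr
Time remaining = 290.8277 mL ÷ 154.4272 mL/hr = 1.883267 hr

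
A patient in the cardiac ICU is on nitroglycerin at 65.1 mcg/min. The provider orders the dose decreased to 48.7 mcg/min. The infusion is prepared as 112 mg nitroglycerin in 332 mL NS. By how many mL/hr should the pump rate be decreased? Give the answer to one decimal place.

2.9 mL/hr

At the current dose:
65.1 mcg/min × 60 min/hr = 3906 mcg/hr
Concentration = 112 mg ÷ 332 mL = 0.3373494 mg/mL = 337.3494 mcg/mL
Rate = 3906 mcg/hr ÷ 337.3494 mcg/mL = 11.5785 mL/hr
At the new dose:
48.7 mcg/min × 60 min/hr = 2922 mcg/hr
Rate = 2922 mcg/hr ÷ 337.3494 mcg/mL = 8.661643 mL/hr
Change = 8.661643 − 11.5785 = -2.916857 mL/hr → 2.916857 mL/hr decrease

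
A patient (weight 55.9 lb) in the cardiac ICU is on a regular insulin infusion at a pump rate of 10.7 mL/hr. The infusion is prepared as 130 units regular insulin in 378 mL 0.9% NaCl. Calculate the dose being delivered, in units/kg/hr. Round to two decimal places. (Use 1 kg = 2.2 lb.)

Weight = 55.9 lb ÷ 2.2 lb/kg = 25.40909 kg
Concentration = 130 units ÷ 378 mL = 0.3439153 units/mL
Drug rate = 10.7 mL/hr × 0.3439153 units/mL = 3.679894 units/hr
3.679894 units/hr ÷ 25.40909 kg = 0.1448259 units/kg/hr

0.14 units/kg/hr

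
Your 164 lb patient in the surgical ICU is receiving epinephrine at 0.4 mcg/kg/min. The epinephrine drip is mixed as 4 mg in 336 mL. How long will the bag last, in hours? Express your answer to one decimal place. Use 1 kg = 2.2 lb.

Weight = 164 lb ÷ 2.2 lb/kg = 74.54545 kg
Dose = 0.4 mcg/kg/min × 74.54545 kg = 29.81818 mcg/min
29.81818 mcg/min × 60 min/hr = 1789.091 mcg/hr
Concentration = 4 mg ÷ 336 mL = 0.01190476 mg/mL = 11.90476 mcg/mL
Rate = 1789.091 mcg/hr ÷ 11.90476 mcg/mL = 150.2836 mL/hr
Duration = 336 mL ÷ 150.2836 mL/hr = 2.235772 hr

2.2 hours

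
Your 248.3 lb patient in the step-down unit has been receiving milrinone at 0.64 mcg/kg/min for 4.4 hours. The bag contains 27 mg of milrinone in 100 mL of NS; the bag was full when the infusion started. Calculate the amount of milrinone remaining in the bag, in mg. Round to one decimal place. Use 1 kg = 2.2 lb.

7.9 mg

Weight = 248.3 lb ÷ 2.2 lb/kg = 112.8636 kg
Dose = 0.64 mcg/kg/min × 112.8636 kg = 72.23273 mcg/min
72.23273 mcg/min × 60 min/hr = 4333.964 mcg/hr
Concentration = 27 mg ÷ 100 mL = 0.27 mg/mL = 270 mcg/mL
Rate = 4333.964 mcg/hr ÷ 270 mcg/mL = 16.05172 mL/hr
Volume infused = 16.05172 mL/hr × 4.4 hr = 70.62756 mL
Volume remaining = 100 − 70.62756 = 29.37244 mL
Drug remaining = 29.37244 mL × 270 mcg/mL = 7930.56 mcg = 7.93056 mg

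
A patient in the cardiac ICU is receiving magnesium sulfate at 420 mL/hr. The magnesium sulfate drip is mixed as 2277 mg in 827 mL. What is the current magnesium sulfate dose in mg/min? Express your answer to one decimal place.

Concentration = 2277 mg ÷ 827 mL = 2.753325 mg/mL
Drug rate = 420 mL/hr × 2.753325 mg/mL = 1156.397 mg/hr
1156.397 mg/hr ÷ 60 min/hr = 19.27328 mg/min

19.3 mg/min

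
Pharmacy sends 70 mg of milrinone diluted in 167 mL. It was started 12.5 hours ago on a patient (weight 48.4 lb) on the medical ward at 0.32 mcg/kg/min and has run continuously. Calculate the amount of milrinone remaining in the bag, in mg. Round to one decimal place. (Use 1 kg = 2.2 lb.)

64.7 mg

Weight = 48.4 lb ÷ 2.2 lb/kg = 22 kg
Dose = 0.32 mcg/kg/min × 22 kg = 7.04 mcg/min
7.04 mcg/min × 60 min/hr = 422.4 mcg/hr
Concentration = 70 mg ÷ 167 mL = 0.4191617 mg/mL = 419.1617 mcg/mL
Rate = 422.4 mcg/hr ÷ 419.1617 mcg/mL = 1.007726 mL/hr
Volume infused = 1.007726 mL/hr × 12.5 hr = 12.59657 mL
Volume remaining = 167 − 12.59657 = 154.4034 mL
Drug remaining = 154.4034 mL × 419.1617 mcg/mL = 64720 mcg = 64.72 mg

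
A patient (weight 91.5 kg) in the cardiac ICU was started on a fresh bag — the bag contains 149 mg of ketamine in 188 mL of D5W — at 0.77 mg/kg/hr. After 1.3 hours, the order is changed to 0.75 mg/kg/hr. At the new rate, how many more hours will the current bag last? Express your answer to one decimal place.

0.8 hours

Initial rate:
Dose = 0.77 mg/kg/hr × 91.5 kg = 70.455 mg/hr
Concentration = 149 mg ÷ 188 mL = 0.7925532 mg/mL
Rate = 70.455 mg/hr ÷ 0.7925532 mg/mL = 88.89624 mL/hr
Volume infused so far = 88.89624 mL/hr × 1.3 hr = 115.5651 mL
Volume remaining = 188 − 115.5651 = 72.43489 mL
New rate:
Dose = 0.75 mg/kg/hr × 91.5 kg = 68.625 mg/hr
Rate = 68.625 mg/hr ÷ 0.7925532 mg/mL = 86.58725 mL/hr
Time remaining = 72.43489 mL ÷ 86.58725 mL/hr = 0.8365537 hr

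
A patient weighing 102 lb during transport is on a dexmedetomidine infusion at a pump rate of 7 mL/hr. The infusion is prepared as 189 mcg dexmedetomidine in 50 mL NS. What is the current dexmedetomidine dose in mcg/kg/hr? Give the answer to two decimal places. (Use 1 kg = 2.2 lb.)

0.57 mcg/kg/hr

Weight = 102 lb ÷ 2.2 lb/kg = 46.36364 kg
Concentration = 189 mcg ÷ 50 mL = 3.78 mcg/mL
Drug rate = 7 mL/hr × 3.78 mcg/mL = 26.46 mcg/hr
26.46 mcg/hr ÷ 46.36364 kg = 0.5707059 mcg/kg/hr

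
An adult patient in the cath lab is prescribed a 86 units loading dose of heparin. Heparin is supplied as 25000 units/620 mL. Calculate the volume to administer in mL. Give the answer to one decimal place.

2.1 mL

Concentration = 25000 units ÷ 620 mL = 40.32258 units/mL
Volume = 86 units ÷ 40.32258 units/mL = 2.1328 mL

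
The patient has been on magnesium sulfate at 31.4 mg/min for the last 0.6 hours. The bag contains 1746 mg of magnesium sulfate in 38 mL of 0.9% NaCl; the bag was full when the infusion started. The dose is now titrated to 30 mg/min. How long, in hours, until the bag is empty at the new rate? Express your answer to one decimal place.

0.3 hours

Initial rate:
31.4 mg/min × 60 min/hr = 1884 mg/hr
Concentration = 1746 mg ÷ 38 mL = 45.94737 mg/mL
Rate = 1884 mg/hr ÷ 45.94737 mg/mL = 41.00344 mL/hr
Volume infused so far = 41.00344 mL/hr × 0.6 hr = 24.60206 mL
Volume remaining = 38 − 24.60206 = 13.39794 mL
New rate:
30 mg/min × 60 min/hr = 1800 mg/hr
Rate = 1800 mg/hr ÷ 45.94737 mg/mL = 39.17526 mL/hr
Time remaining = 13.39794 mL ÷ 39.17526 mL/hr = 0.342 hr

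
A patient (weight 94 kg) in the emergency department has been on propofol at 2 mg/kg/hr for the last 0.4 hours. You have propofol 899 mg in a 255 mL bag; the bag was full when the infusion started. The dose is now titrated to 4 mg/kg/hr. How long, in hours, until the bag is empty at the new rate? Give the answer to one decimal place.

2.2 hours

Initial rate:
Dose = 2 mg/kg/hr × 94 kg = 188 mg/hr
Concentration = 899 mg ÷ 255 mL = 3.52549 mg/mL
Rate = 188 mg/hr ÷ 3.52549 mg/mL = 53.32592 mL/hr
Volume infused so far = 53.32592 mL/hr × 0.4 hr = 21.33037 mL
Volume remaining = 255 − 21.33037 = 233.6696 mL
New rate:
Dose = 4 mg/kg/hr × 94 kg = 376 mg/hr
Rate = 376 mg/hr ÷ 3.52549 mg/mL = 106.6518 mL/hr
Time remaining = 233.6696 mL ÷ 106.6518 mL/hr = 2.190957 hr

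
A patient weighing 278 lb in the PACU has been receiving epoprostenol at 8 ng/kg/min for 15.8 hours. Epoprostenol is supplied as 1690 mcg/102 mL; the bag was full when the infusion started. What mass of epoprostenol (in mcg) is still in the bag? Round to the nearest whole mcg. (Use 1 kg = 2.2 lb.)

Weight = 278 lb ÷ 2.2 lb/kg = 126.3636 kg
Dose = 8 ng/kg/min × 126.3636 kg = 1010.909 ng/min
1010.909 ng/min × 60 min/hr = 60654.55 ng/hr
Concentration = 1690 mcg ÷ 102 mL = 16.56863 mcg/mL = 16568.63 ng/mL
Rate = 60654.55 ng/hr ÷ 16568.63 ng/mL = 3.660807 mL/hr
Volume infused = 3.660807 mL/hr × 15.8 hr = 57.84075 mL
Volume remaining = 102 − 57.84075 = 44.15925 mL
Drug remaining = 44.15925 mL × 16568.63 ng/mL = 731658.2 ng = 731.6582 mcg

732 mcg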